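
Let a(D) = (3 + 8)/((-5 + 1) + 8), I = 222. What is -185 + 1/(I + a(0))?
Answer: -166311/899 ≈ -185.00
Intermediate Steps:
a(D) = 11/4 (a(D) = 11/(-4 + 8) = 11/4)
-185 + 1/(I + a(0)) = -185 + 1/(222 + 11/4) = -185 + 1/(899/4) = -185 + 4/899 = -166311/899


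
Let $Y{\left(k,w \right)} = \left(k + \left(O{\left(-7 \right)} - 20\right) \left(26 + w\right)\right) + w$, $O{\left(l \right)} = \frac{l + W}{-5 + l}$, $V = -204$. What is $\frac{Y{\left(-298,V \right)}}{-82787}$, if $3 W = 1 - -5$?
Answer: $- \frac{17903}{496722} \approx -0.036042$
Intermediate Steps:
$W = 2$ ($W = \frac{1 - -5}{3} = \frac{1 + 5}{3} = \frac{1}{3} \cdot 6 = 2$)
$O{\left(l \right)} = \frac{2 + l}{-5 + l}$ ($O{\left(l \right)} = \frac{l + 2}{-5 + l} = \frac{2 + l}{-5 + l}$)
$Y{\left(k,w \right)} = - \frac{3055}{6} + k - \frac{223 w}{12}$ ($Y{\left(k,w \right)} = \left(k + \left(\frac{2 - 7}{-5 - 7} - 20\right) \left(26 + w\right)\right) + w = \left(k + \left(\frac{1}{-12} \left(-5\right) - 20\right) \left(26 + w\right)\right) + w = \left(k + \left(\left(- \frac{1}{12}\right) \left(-5\right) - 20\right) \left(26 + w\right)\right) + w = \left(k + \left(\frac{5}{12} - 20\right) \left(26 + w\right)\right) + w = \left(k - \frac{235 \left(26 + w\right)}{12}\right) + w = \left(k - \left(\frac{3055}{6} + \frac{235 w}{12}\right)\right) + w = \left(- \frac{3055}{6} + k - \frac{235 w}{12}\right) + w = - \frac{3055}{6} + k - \frac{223 w}{12}$)
$\frac{Y{\left(-298,V \right)}}{-82787} = \frac{- \frac{3055}{6} - 298 - -3791}{-82787} = \left(- \frac{3055}{6} - 298 + 3791\right) \left(- \frac{1}{82787}\right) = \frac{17903}{6} \left(- \frac{1}{82787}\right) = - \frac{17903}{496722}$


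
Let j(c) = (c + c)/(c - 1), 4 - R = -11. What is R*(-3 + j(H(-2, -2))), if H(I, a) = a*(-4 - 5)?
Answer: -225/17 ≈ -13.235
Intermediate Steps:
R = 15 (R = 4 - 1*(-11) = 4 + 11 = 15)
H(I, a) = -9*a (H(I, a) = a*(-9) = -9*a)
j(c) = 2*c/(-1 + c) (j(c) = (2*c)/(-1 + c) = 2*c/(-1 + c))
R*(-3 + j(H(-2, -2))) = 15*(-3 + 2*(-9*(-2))/(-1 - 9*(-2))) = 15*(-3 + 2*18/(-1 + 18)) = 15*(-3 + 2*18/17) = 15*(-3 + 2*18*(1/17)) = 15*(-3 + 36/17) = 15*(-15/17) = -225/17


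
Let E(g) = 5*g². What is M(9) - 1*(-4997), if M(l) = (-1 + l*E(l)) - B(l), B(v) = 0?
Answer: 8641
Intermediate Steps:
M(l) = -1 + 5*l³ (M(l) = (-1 + l*(5*l²)) - 1*0 = (-1 + 5*l³) + 0 = -1 + 5*l³)
M(9) - 1*(-4997) = (-1 + 5*9³) - 1*(-4997) = (-1 + 5*729) + 4997 = (-1 + 3645) + 4997 = 3644 + 4997 = 8641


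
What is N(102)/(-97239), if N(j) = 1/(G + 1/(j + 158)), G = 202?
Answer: -260/5107089519 ≈ -5.0910e-8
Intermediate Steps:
N(j) = 1/(202 + 1/(158 + j)) (N(j) = 1/(202 + 1/(j + 158)) = 1/(202 + 1/(158 + j)))
N(102)/(-97239) = ((158 + 102)/(31917 + 202*102))/(-97239) = (260/(31917 + 20604))*(-1/97239) = (260/52521)*(-1/97239) = -260/5107089519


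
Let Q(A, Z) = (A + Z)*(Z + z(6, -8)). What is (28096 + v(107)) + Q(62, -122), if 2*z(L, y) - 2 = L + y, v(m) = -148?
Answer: 35268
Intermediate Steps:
z(L, y) = 1 + L/2 + y/2 (z(L, y) = 1 + (L + y)/2 = 1 + (L/2 + y/2) = 1 + L/2 + y/2)
Q(A, Z) = Z*(A + Z) (Q(A, Z) = (A + Z)*(Z + (1 + (1/2)*6 + (1/2)*(-8))) = (A + Z)*(Z + (1 + 3 - 4)) = (A + Z)*(Z + 0) = (A + Z)*Z = Z*(A + Z))
(28096 + v(107)) + Q(62, -122) = (28096 - 148) - 122*(62 - 122) = 27948 - 122*(-60) = 27948 + 7320 = 35268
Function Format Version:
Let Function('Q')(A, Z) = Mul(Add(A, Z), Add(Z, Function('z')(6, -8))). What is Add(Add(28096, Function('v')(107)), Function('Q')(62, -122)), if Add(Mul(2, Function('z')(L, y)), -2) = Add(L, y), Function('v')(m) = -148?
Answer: 35268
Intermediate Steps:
Function('z')(L, y) = Add(1, Mul(Rational(1, 2), L), Mul(Rational(1, 2), y)) (Function('z')(L, y) = Add(1, Mul(Rational(1, 2), Add(L, y))) = Add(1, Add(Mul(Rational(1, 2), L), Mul(Rational(1, 2), y))) = Add(1, Mul(Rational(1, 2), L), Mul(Rational(1, 2), y)))
Function('Q')(A, Z) = Mul(Z, Add(A, Z)) (Function('Q')(A, Z) = Mul(Add(A, Z), Add(Z, Add(1, Mul(Rational(1, 2), 6), Mul(Rational(1, 2), -8)))) = Mul(Add(A, Z), Add(Z, Add(1, 3, -4))) = Mul(Add(A, Z), Add(Z, 0)) = Mul(Add(A, Z), Z) = Mul(Z, Add(A, Z)))
Add(Add(28096, Function('v')(107)), Function('Q')(62, -122)) = Add(Add(28096, -148), Mul(-122, Add(62, -122))) = Add(27948, Mul(-122, -60)) = Add(27948, 7320) = 35268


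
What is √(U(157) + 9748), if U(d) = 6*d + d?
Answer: √10847 ≈ 104.15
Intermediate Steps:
U(d) = 7*d
√(U(157) + 9748) = √(7*157 + 9748) = √(1099 + 9748) = √10847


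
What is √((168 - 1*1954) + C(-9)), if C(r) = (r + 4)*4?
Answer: I*√1806 ≈ 42.497*I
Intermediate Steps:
C(r) = 16 + 4*r (C(r) = (4 + r)*4 = 16 + 4*r)
√((168 - 1*1954) + C(-9)) = √((168 - 1*1954) + (16 + 4*(-9))) = √((168 - 1954) + (16 - 36)) = √(-1786 - 20) = √(-1806) = I*√1806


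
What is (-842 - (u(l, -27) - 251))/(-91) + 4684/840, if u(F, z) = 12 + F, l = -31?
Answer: 2491/210 ≈ 11.862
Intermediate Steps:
(-842 - (u(l, -27) - 251))/(-91) + 4684/840 = (-842 - ((12 - 31) - 251))/(-91) + 4684/840 = (-842 - (-19 - 251))*(-1/91) + 4684*(1/840) = (-842 - 1*(-270))*(-1/91) + 1171/210 = (-842 + 270)*(-1/91) + 1171/210 = -572*(-1/91) + 1171/210 = 44/7 + 1171/210 = 2491/210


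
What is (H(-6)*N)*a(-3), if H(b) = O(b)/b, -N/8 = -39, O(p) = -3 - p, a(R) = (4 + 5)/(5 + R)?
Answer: -702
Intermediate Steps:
a(R) = 9/(5 + R)
N = 312 (N = -8*(-39) = 312)
H(b) = (-3 - b)/b
(H(-6)*N)*a(-3) = (((-3 - 1*(-6))/(-6))*312)*(9/(5 - 3)) = (-(-3 + 6)/6*312)*(9/2) = (-1/6*3*312)*(9*(1/2)) = -1/2*312*(9/2) = -156*9/2 = -702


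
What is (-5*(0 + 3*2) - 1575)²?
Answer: 2576025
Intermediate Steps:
(-5*(0 + 3*2) - 1575)² = (-5*(0 + 6) - 1575)² = (-5*6 - 1575)² = (-30 - 1575)² = (-1605)² = 2576025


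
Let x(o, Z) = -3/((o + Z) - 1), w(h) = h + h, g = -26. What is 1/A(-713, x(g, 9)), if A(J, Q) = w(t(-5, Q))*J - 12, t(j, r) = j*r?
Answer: 3/3529 ≈ 0.00085010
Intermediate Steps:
w(h) = 2*h
x(o, Z) = -3/(-1 + Z + o) (x(o, Z) = -3/((Z + o) - 1) = -3/(-1 + Z + o))
A(J, Q) = -12 - 10*J*Q (A(J, Q) = (2*(-5*Q))*J - 12 = (-10*Q)*J - 12 = -10*J*Q - 12 = -12 - 10*J*Q)
1/A(-713, x(g, 9)) = 1/(-12 - 10*(-713)*(-3/(-1 + 9 - 26))) = 1/(-12 - 10*(-713)*(-3/(-18))) = 1/(-12 - 10*(-713)*(-3*(-1/18))) = 1/(-12 - 10*(-713)*⅙) = 1/(-12 + 3565/3) = 1/(3529/3) = 3/3529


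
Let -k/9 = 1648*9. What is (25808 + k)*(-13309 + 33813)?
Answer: -2207870720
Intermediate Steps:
k = -133488 (k = -14832*9 = -9*14832 = -133488)
(25808 + k)*(-13309 + 33813) = (25808 - 133488)*(-13309 + 33813) = -107680*20504 = -2207870720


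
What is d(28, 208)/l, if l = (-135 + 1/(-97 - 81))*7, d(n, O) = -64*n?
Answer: 45568/24031 ≈ 1.8962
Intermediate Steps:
l = -168217/178 (l = (-135 + 1/(-178))*7 = (-135 - 1/178)*7 = -24031/178*7 = -168217/178 ≈ -945.04)
d(28, 208)/l = (-64*28)/(-168217/178) = -1792*(-178/168217) = 45568/24031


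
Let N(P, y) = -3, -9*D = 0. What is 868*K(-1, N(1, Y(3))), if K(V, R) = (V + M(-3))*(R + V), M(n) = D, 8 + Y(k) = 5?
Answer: 3472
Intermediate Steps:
D = 0 (D = -1/9*0 = 0)
Y(k) = -3 (Y(k) = -8 + 5 = -3)
M(n) = 0
K(V, R) = V*(R + V) (K(V, R) = (V + 0)*(R + V) = V*(R + V))
868*K(-1, N(1, Y(3))) = 868*(-(-3 - 1)) = 868*(-1*(-4)) = 868*4 = 3472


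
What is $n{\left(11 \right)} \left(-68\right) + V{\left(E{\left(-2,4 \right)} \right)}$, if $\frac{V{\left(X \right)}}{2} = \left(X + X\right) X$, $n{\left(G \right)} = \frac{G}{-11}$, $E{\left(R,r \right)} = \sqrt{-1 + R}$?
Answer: $56$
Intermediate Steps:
$n{\left(G \right)} = - \frac{G}{11}$ ($n{\left(G \right)} = G \left(- \frac{1}{11}\right) = - \frac{G}{11}$)
$V{\left(X \right)} = 4 X^{2}$ ($V{\left(X \right)} = 2 \left(X + X\right) X = 2 \cdot 2 X X = 2 \cdot 2 X^{2} = 4 X^{2}$)
$n{\left(11 \right)} \left(-68\right) + V{\left(E{\left(-2,4 \right)} \right)} = \left(- \frac{1}{11}\right) 11 \left(-68\right) + 4 \left(\sqrt{-1 - 2}\right)^{2} = \left(-1\right) \left(-68\right) + 4 \left(\sqrt{-3}\right)^{2} = 68 + 4 \left(i \sqrt{3}\right)^{2} = 68 + 4 \left(-3\right) = 68 - 12 = 56$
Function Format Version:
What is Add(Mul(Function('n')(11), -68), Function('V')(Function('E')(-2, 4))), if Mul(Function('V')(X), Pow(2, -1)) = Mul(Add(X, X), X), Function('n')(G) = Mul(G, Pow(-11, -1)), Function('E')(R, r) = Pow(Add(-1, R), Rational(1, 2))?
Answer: 56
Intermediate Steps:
Function('n')(G) = Mul(Rational(-1, 11), G) (Function('n')(G) = Mul(G, Rational(-1, 11)) = Mul(Rational(-1, 11), G))
Function('V')(X) = Mul(4, Pow(X, 2)) (Function('V')(X) = Mul(2, Mul(Add(X, X), X)) = Mul(2, Mul(Mul(2, X), X)) = Mul(2, Mul(2, Pow(X, 2))) = Mul(4, Pow(X, 2)))
Add(Mul(Function('n')(11), -68), Function('V')(Function('E')(-2, 4))) = Add(Mul(Mul(Rational(-1, 11), 11), -68), Mul(4, Pow(Pow(Add(-1, -2), Rational(1, 2)), 2))) = Add(Mul(-1, -68), Mul(4, Pow(Pow(-3, Rational(1, 2)), 2))) = Add(68, Mul(4, Pow(Mul(I, Pow(3, Rational(1, 2))), 2))) = Add(68, Mul(4, -3)) = Add(68, -12) = 56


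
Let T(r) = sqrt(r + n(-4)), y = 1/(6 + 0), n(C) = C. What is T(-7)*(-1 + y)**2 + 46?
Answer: 46 + 25*I*sqrt(11)/36 ≈ 46.0 + 2.3032*I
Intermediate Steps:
y = 1/6 ≈ 0.16667
T(r) = sqrt(-4 + r) (T(r) = sqrt(r - 4) = sqrt(-4 + r))
T(-7)*(-1 + y)**2 + 46 = sqrt(-4 - 7)*(-1 + 1/6)**2 + 46 = sqrt(-11)*(-5/6)**2 + 46 = (I*sqrt(11))*(25/36) + 46 = 25*I*sqrt(11)/36 + 46 = 46 + 25*I*sqrt(11)/36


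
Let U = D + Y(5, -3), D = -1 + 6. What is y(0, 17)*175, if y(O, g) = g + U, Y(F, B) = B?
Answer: 3325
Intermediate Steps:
D = 5
U = 2 (U = 5 - 3 = 2)
y(O, g) = 2 + g (y(O, g) = g + 2 = 2 + g)
y(0, 17)*175 = (2 + 17)*175 = 19*175 = 3325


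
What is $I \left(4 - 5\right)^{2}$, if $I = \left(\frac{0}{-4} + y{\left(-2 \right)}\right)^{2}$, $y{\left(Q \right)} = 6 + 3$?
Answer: $81$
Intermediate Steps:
$y{\left(Q \right)} = 9$
$I = 81$ ($I = \left(\frac{0}{-4} + 9\right)^{2} = \left(0 \left(- \frac{1}{4}\right) + 9\right)^{2} = \left(0 + 9\right)^{2} = 9^{2} = 81$)
$I \left(4 - 5\right)^{2} = 81 \left(4 - 5\right)^{2} = 81 \left(-1\right)^{2} = 81 \cdot 1 = 81$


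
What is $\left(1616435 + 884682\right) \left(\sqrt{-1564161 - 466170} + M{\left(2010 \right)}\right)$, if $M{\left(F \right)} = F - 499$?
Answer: $3779187787 + 2501117 i \sqrt{2030331} \approx 3.7792 \cdot 10^{9} + 3.5638 \cdot 10^{9} i$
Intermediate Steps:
$M{\left(F \right)} = -499 + F$ ($M{\left(F \right)} = F - 499 = -499 + F$)
$\left(1616435 + 884682\right) \left(\sqrt{-1564161 - 466170} + M{\left(2010 \right)}\right) = \left(1616435 + 884682\right) \left(\sqrt{-1564161 - 466170} + \left(-499 + 2010\right)\right) = 2501117 \left(\sqrt{-2030331} + 1511\right) = 2501117 \left(i \sqrt{2030331} + 1511\right) = 2501117 \left(1511 + i \sqrt{2030331}\right) = 3779187787 + 2501117 i \sqrt{2030331}$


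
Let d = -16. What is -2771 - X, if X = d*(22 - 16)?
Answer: -2675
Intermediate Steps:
X = -96 (X = -16*(22 - 16) = -16*6 = -96)
-2771 - X = -2771 - 1*(-96) = -2771 + 96 = -2675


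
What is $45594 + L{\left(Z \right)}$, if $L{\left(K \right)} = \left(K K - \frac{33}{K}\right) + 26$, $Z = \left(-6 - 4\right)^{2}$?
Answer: $\frac{5561967}{100} \approx 55620.0$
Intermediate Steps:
$Z = 100$ ($Z = \left(-10\right)^{2} = 100$)
$L{\left(K \right)} = 26 + K^{2} - \frac{33}{K}$ ($L{\left(K \right)} = \left(K^{2} - \frac{33}{K}\right) + 26 = 26 + K^{2} - \frac{33}{K}$)
$45594 + L{\left(Z \right)} = 45594 + \left(26 + 100^{2} - \frac{33}{100}\right) = 45594 + \left(26 + 10000 - \frac{33}{100}\right) = 45594 + \frac{1002567}{100} = \frac{5561967}{100}$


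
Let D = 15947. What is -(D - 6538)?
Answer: -9409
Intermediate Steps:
-(D - 6538) = -(15947 - 6538) = -1*9409 = -9409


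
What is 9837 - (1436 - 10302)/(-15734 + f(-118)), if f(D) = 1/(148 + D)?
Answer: 4642984923/472019 ≈ 9836.4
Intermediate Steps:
9837 - (1436 - 10302)/(-15734 + f(-118)) = 9837 - (1436 - 10302)/(-15734 + 1/(148 - 118)) = 9837 - (-8866)/(-15734 + 1/30) = 9837 - (-8866)/(-472019/30) = 9837 - (-8866)*(-30)/472019 = 9837 - 1*265980/472019 = 9837 - 265980/472019 = 4642984923/472019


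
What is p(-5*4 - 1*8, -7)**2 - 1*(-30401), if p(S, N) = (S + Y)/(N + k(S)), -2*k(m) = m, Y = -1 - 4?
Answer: 1490738/49 ≈ 30423.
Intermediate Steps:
Y = -5
k(m) = -m/2
p(S, N) = (-5 + S)/(N - S/2) (p(S, N) = (S - 5)/(N - S/2) = (-5 + S)/(N - S/2))
p(-5*4 - 1*8, -7)**2 - 1*(-30401) = (2*(-5 + (-5*4 - 1*8))/(-(-5*4 - 1*8) + 2*(-7)))**2 - 1*(-30401) = (2*(-5 + (-20 - 8))/(-(-20 - 8) - 14))**2 + 30401 = (2*(-5 - 28)/(-1*(-28) - 14))**2 + 30401 = (2*(-33)/(28 - 14))**2 + 30401 = (2*(-33)/14)**2 + 30401 = (2*(1/14)*(-33))**2 + 30401 = (-33/7)**2 + 30401 = 1089/49 + 30401 = 1490738/49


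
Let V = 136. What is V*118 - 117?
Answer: 15931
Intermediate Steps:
V*118 - 117 = 136*118 - 117 = 16048 - 117 = 15931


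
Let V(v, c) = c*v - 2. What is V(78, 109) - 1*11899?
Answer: -3399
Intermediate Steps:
V(v, c) = -2 + c*v
V(78, 109) - 1*11899 = (-2 + 109*78) - 1*11899 = (-2 + 8502) - 11899 = 8500 - 11899 = -3399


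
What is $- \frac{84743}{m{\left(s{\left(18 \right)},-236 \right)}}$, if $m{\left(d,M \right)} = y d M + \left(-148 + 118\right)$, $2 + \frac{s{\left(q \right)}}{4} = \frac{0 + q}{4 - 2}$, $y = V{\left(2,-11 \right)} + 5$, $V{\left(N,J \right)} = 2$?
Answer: $\frac{84743}{46286} \approx 1.8309$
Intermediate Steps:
$y = 7$ ($y = 2 + 5 = 7$)
$s{\left(q \right)} = -8 + 2 q$ ($s{\left(q \right)} = -8 + 4 \frac{0 + q}{4 - 2} = -8 + 4 \frac{q}{2} = -8 + 2 q$)
$m{\left(d,M \right)} = -30 + 7 M d$ ($m{\left(d,M \right)} = 7 d M + \left(-148 + 118\right) = 7 M d - 30 = -30 + 7 M d$)
$- \frac{84743}{m{\left(s{\left(18 \right)},-236 \right)}} = - \frac{84743}{-30 + 7 \left(-236\right) \left(-8 + 2 \cdot 18\right)} = - \frac{84743}{-30 + 7 \left(-236\right) \left(-8 + 36\right)} = - \frac{84743}{-30 + 7 \left(-236\right) 28} = - \frac{84743}{-30 - 46256} = - \frac{84743}{-46286} = \left(-84743\right) \left(- \frac{1}{46286}\right) = \frac{84743}{46286}$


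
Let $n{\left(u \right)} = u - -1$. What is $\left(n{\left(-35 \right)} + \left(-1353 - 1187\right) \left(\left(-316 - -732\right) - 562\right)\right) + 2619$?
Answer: $373425$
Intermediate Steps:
$n{\left(u \right)} = 1 + u$ ($n{\left(u \right)} = u + 1 = 1 + u$)
$\left(n{\left(-35 \right)} + \left(-1353 - 1187\right) \left(\left(-316 - -732\right) - 562\right)\right) + 2619 = \left(\left(1 - 35\right) + \left(-1353 - 1187\right) \left(\left(-316 - -732\right) - 562\right)\right) + 2619 = \left(-34 - 2540 \left(\left(-316 + 732\right) - 562\right)\right) + 2619 = \left(-34 - 2540 \left(416 - 562\right)\right) + 2619 = \left(-34 - -370840\right) + 2619 = \left(-34 + 370840\right) + 2619 = 370806 + 2619 = 373425$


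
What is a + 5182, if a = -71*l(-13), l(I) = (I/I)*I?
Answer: 6105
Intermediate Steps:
l(I) = I (l(I) = 1*I = I)
a = 923 (a = -71*(-13) = 923)
a + 5182 = 923 + 5182 = 6105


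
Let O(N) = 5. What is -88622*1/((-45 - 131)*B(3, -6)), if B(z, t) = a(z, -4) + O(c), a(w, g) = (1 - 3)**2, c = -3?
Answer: 44311/792 ≈ 55.948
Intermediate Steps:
a(w, g) = 4 (a(w, g) = (-2)**2 = 4)
B(z, t) = 9 (B(z, t) = 4 + 5 = 9)
-88622*1/((-45 - 131)*B(3, -6)) = -88622*1/(9*(-45 - 131)) = -88622/(9*(-176)) = -88622/(-1584) = -88622*(-1/1584) = 44311/792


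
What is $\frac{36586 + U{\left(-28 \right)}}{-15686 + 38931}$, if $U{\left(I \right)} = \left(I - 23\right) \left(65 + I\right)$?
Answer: $\frac{34699}{23245} \approx 1.4928$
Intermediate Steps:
$U{\left(I \right)} = \left(-23 + I\right) \left(65 + I\right)$
$\frac{36586 + U{\left(-28 \right)}}{-15686 + 38931} = \frac{36586 + \left(-1495 + \left(-28\right)^{2} + 42 \left(-28\right)\right)}{-15686 + 38931} = \frac{36586 - 1887}{23245} = \left(36586 - 1887\right) \frac{1}{23245} = 34699 \cdot \frac{1}{23245} = \frac{34699}{23245}$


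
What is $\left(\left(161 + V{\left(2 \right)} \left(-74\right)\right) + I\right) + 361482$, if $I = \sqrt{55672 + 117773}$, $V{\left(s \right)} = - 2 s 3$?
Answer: $362531 + \sqrt{173445} \approx 3.6295 \cdot 10^{5}$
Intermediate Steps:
$V{\left(s \right)} = - 6 s$
$I = \sqrt{173445} \approx 416.47$
$\left(\left(161 + V{\left(2 \right)} \left(-74\right)\right) + I\right) + 361482 = \left(\left(161 + \left(-6\right) 2 \left(-74\right)\right) + \sqrt{173445}\right) + 361482 = \left(\left(161 - -888\right) + \sqrt{173445}\right) + 361482 = \left(\left(161 + 888\right) + \sqrt{173445}\right) + 361482 = \left(1049 + \sqrt{173445}\right) + 361482 = 362531 + \sqrt{173445}$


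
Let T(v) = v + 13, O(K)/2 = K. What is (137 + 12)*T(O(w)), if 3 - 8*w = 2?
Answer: 7897/4 ≈ 1974.3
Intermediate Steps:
w = ⅛ (w = 3/8 - ⅛*2 = 3/8 - ¼ = ⅛ ≈ 0.12500)
O(K) = 2*K
T(v) = 13 + v
(137 + 12)*T(O(w)) = (137 + 12)*(13 + 2*(⅛)) = 149*(13 + ¼) = 149*(53/4) = 7897/4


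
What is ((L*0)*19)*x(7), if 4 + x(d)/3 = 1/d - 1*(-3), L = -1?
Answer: 0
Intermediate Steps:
x(d) = -3 + 3/d (x(d) = -12 + 3*(1/d - 1*(-3)) = -12 + 3*(1/d + 3) = -12 + 3*(3 + 1/d) = -12 + (9 + 3/d) = -3 + 3/d)
((L*0)*19)*x(7) = (-1*0*19)*(-3 + 3/7) = (0*19)*(-3 + 3*(⅐)) = 0*(-3 + 3/7) = 0*(-18/7) = 0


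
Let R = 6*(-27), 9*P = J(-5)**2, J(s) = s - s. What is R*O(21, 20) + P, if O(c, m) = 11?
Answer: -1782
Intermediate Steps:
J(s) = 0
P = 0 (P = (1/9)*0**2 = (1/9)*0 = 0)
R = -162
R*O(21, 20) + P = -162*11 + 0 = -1782 + 0 = -1782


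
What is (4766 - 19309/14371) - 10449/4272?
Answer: 97455322655/20464304 ≈ 4762.2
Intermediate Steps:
(4766 - 19309/14371) - 10449/4272 = (4766 - 19309*1/14371) - 10449*1/4272 = (4766 - 19309/14371) - 3483/1424 = 68472877/14371 - 3483/1424 = 97455322655/20464304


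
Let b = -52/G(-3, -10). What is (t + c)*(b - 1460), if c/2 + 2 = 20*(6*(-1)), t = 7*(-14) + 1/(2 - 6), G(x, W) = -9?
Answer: 4479368/9 ≈ 4.9771e+5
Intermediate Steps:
t = -393/4 (t = -98 + 1/(-4) = -98 - ¼ = -393/4 ≈ -98.250)
c = -244 (c = -4 + 2*(20*(6*(-1))) = -4 + 2*(20*(-6)) = -4 + 2*(-120) = -4 - 240 = -244)
b = 52/9 (b = -52/(-9) = -52*(-⅑) = 52/9 ≈ 5.7778)
(t + c)*(b - 1460) = (-393/4 - 244)*(52/9 - 1460) = -1369/4*(-13088/9) = 4479368/9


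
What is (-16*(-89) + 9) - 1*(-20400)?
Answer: 21833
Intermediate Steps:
(-16*(-89) + 9) - 1*(-20400) = (1424 + 9) + 20400 = 1433 + 20400 = 21833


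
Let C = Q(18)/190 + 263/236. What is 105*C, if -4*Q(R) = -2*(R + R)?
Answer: 569289/4484 ≈ 126.96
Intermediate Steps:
Q(R) = R (Q(R) = -(-1)*(R + R)/2 = -(-1)*2*R/2 = -(-1)*R = R)
C = 27109/22420 (C = 18/190 + 263/236 = 18*(1/190) + 263*(1/236) = 9/95 + 263/236 = 27109/22420 ≈ 1.2091)
105*C = 105*(27109/22420) = 569289/4484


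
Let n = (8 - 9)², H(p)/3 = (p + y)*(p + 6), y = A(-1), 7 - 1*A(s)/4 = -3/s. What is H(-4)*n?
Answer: 72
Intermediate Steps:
A(s) = 28 + 12/s (A(s) = 28 - (-12)/s = 28 + 12/s)
y = 16 (y = 28 + 12/(-1) = 28 + 12*(-1) = 28 - 12 = 16)
H(p) = 3*(6 + p)*(16 + p) (H(p) = 3*((p + 16)*(p + 6)) = 3*((16 + p)*(6 + p)) = 3*((6 + p)*(16 + p)) = 3*(6 + p)*(16 + p))
n = 1 (n = (-1)² = 1)
H(-4)*n = (288 + 3*(-4)² + 66*(-4))*1 = (288 + 3*16 - 264)*1 = (288 + 48 - 264)*1 = 72*1 = 72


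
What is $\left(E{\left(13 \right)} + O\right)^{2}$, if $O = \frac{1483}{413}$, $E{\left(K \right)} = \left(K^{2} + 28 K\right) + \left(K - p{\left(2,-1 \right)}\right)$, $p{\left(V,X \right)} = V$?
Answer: $\frac{51146084025}{170569} \approx 2.9986 \cdot 10^{5}$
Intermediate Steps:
$E{\left(K \right)} = -2 + K^{2} + 29 K$ ($E{\left(K \right)} = \left(K^{2} + 28 K\right) + \left(K - 2\right) = \left(K^{2} + 28 K\right) + \left(-2 + K\right) = -2 + K^{2} + 29 K$)
$O = \frac{1483}{413}$ ($O = 1483 \cdot \frac{1}{413} = \frac{1483}{413} \approx 3.5908$)
$\left(E{\left(13 \right)} + O\right)^{2} = \left(\left(-2 + 13^{2} + 29 \cdot 13\right) + \frac{1483}{413}\right)^{2} = \left(\left(-2 + 169 + 377\right) + \frac{1483}{413}\right)^{2} = \left(544 + \frac{1483}{413}\right)^{2} = \left(\frac{226155}{413}\right)^{2} = \frac{51146084025}{170569}$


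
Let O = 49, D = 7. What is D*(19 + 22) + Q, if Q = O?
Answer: 336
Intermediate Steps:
Q = 49
D*(19 + 22) + Q = 7*(19 + 22) + 49 = 7*41 + 49 = 287 + 49 = 336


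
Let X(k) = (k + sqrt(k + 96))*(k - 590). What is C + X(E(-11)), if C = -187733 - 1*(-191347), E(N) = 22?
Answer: -8882 - 568*sqrt(118) ≈ -15052.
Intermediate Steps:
X(k) = (-590 + k)*(k + sqrt(96 + k)) (X(k) = (k + sqrt(96 + k))*(-590 + k) = (-590 + k)*(k + sqrt(96 + k)))
C = 3614 (C = -187733 + 191347 = 3614)
C + X(E(-11)) = 3614 + (22**2 - 590*22 - 590*sqrt(96 + 22) + 22*sqrt(96 + 22)) = 3614 + (484 - 12980 - 590*sqrt(118) + 22*sqrt(118)) = 3614 + (-12496 - 568*sqrt(118)) = -8882 - 568*sqrt(118)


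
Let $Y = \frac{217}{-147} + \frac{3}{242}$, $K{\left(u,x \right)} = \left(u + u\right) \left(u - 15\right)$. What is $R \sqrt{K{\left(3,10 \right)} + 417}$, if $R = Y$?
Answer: $- \frac{7439 \sqrt{345}}{5082} \approx -27.189$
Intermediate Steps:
$K{\left(u,x \right)} = 2 u \left(-15 + u\right)$
$Y = - \frac{7439}{5082}$ ($Y = 217 \left(- \frac{1}{147}\right) + 3 \cdot \frac{1}{242} = - \frac{31}{21} + \frac{3}{242} = - \frac{7439}{5082} \approx -1.4638$)
$R = - \frac{7439}{5082} \approx -1.4638$
$R \sqrt{K{\left(3,10 \right)} + 417} = - \frac{7439 \sqrt{2 \cdot 3 \left(-15 + 3\right) + 417}}{5082} = - \frac{7439 \sqrt{2 \cdot 3 \left(-12\right) + 417}}{5082} = - \frac{7439 \sqrt{-72 + 417}}{5082} = - \frac{7439 \sqrt{345}}{5082}$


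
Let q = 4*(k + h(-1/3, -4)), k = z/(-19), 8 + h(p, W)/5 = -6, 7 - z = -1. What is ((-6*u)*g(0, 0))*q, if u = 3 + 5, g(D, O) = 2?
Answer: 513792/19 ≈ 27042.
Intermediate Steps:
z = 8 (z = 7 - 1*(-1) = 7 + 1 = 8)
h(p, W) = -70 (h(p, W) = -40 + 5*(-6) = -40 - 30 = -70)
u = 8
k = -8/19 (k = 8/(-19) = 8*(-1/19) = -8/19 ≈ -0.42105)
q = -5352/19 (q = 4*(-8/19 - 70) = 4*(-1338/19) = -5352/19 ≈ -281.68)
((-6*u)*g(0, 0))*q = (-6*8*2)*(-5352/19) = -48*2*(-5352/19) = -96*(-5352/19) = 513792/19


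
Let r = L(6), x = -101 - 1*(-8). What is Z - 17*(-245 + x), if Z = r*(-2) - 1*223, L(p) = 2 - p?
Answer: 5531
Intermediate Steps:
x = -93 (x = -101 + 8 = -93)
r = -4 (r = 2 - 1*6 = 2 - 6 = -4)
Z = -215 (Z = -4*(-2) - 1*223 = 8 - 223 = -215)
Z - 17*(-245 + x) = -215 - 17*(-245 - 93) = -215 - 17*(-338) = -215 + 5746 = 5531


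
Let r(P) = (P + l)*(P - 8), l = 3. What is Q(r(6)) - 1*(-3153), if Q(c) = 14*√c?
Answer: 3153 + 42*I*√2 ≈ 3153.0 + 59.397*I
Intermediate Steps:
r(P) = (-8 + P)*(3 + P) (r(P) = (P + 3)*(P - 8) = (3 + P)*(-8 + P) = (-8 + P)*(3 + P))
Q(r(6)) - 1*(-3153) = 14*√(-24 + 6² - 5*6) - 1*(-3153) = 14*√(-24 + 36 - 30) + 3153 = 14*√(-18) + 3153 = 14*(3*I*√2) + 3153 = 42*I*√2 + 3153 = 3153 + 42*I*√2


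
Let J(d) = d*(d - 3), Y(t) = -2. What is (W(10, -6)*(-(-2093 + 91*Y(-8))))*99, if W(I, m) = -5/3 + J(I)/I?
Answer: 1201200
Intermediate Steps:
J(d) = d*(-3 + d)
W(I, m) = -14/3 + I (W(I, m) = -5/3 + (I*(-3 + I))/I = -5*⅓ + (-3 + I) = -5/3 + (-3 + I) = -14/3 + I)
(W(10, -6)*(-(-2093 + 91*Y(-8))))*99 = ((-14/3 + 10)*(-91/(1/(-2 - 23))))*99 = (16*(-91/(1/(-25)))/3)*99 = (16*(-91/(-1/25))/3)*99 = (16*(-91*(-25))/3)*99 = ((16/3)*2275)*99 = (36400/3)*99 = 1201200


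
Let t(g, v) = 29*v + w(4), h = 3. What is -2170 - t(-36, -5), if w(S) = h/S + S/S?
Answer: -8107/4 ≈ -2026.8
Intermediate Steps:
w(S) = 1 + 3/S (w(S) = 3/S + S/S = 3/S + 1 = 1 + 3/S)
t(g, v) = 7/4 + 29*v (t(g, v) = 29*v + (3 + 4)/4 = 29*v + (¼)*7 = 29*v + 7/4 = 7/4 + 29*v)
-2170 - t(-36, -5) = -2170 - (7/4 + 29*(-5)) = -2170 - (7/4 - 145) = -2170 - 1*(-573/4) = -2170 + 573/4 = -8107/4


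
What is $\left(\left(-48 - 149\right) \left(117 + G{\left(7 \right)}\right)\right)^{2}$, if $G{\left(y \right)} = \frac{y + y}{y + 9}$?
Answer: $\frac{34510864441}{64} \approx 5.3923 \cdot 10^{8}$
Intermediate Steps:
$G{\left(y \right)} = \frac{2 y}{9 + y}$
$\left(\left(-48 - 149\right) \left(117 + G{\left(7 \right)}\right)\right)^{2} = \left(\left(-48 - 149\right) \left(117 + 2 \cdot 7 \frac{1}{9 + 7}\right)\right)^{2} = \left(- 197 \left(117 + 2 \cdot 7 \cdot \frac{1}{16}\right)\right)^{2} = \left(- 197 \left(117 + \frac{7}{8}\right)\right)^{2} = \left(\left(-197\right) \frac{943}{8}\right)^{2} = \left(- \frac{185771}{8}\right)^{2} = \frac{34510864441}{64}$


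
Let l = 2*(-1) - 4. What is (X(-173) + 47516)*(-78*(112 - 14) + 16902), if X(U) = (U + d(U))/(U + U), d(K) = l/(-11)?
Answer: 837144433797/1903 ≈ 4.3991e+8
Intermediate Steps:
l = -6 (l = -2 - 4 = -6)
d(K) = 6/11 (d(K) = -6/(-11) = -6*(-1/11) = 6/11)
X(U) = (6/11 + U)/(2*U) (X(U) = (U + 6/11)/(U + U) = (6/11 + U)/((2*U)) = (6/11 + U)*(1/(2*U)) = (6/11 + U)/(2*U))
(X(-173) + 47516)*(-78*(112 - 14) + 16902) = ((1/22)*(6 + 11*(-173))/(-173) + 47516)*(-78*(112 - 14) + 16902) = ((1/22)*(-1/173)*(6 - 1903) + 47516)*(-78*98 + 16902) = ((1/22)*(-1/173)*(-1897) + 47516)*(-7644 + 16902) = (1897/3806 + 47516)*9258 = (180847793/3806)*9258 = 837144433797/1903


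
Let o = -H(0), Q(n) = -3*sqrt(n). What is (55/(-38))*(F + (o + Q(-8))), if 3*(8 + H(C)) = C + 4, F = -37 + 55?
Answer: -2035/57 + 165*I*sqrt(2)/19 ≈ -35.702 + 12.281*I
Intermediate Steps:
F = 18
H(C) = -20/3 + C/3 (H(C) = -8 + (C + 4)/3 = -8 + (4 + C)/3 = -8 + (4/3 + C/3) = -20/3 + C/3)
o = 20/3 (o = -(-20/3 + (1/3)*0) = -(-20/3 + 0) = -1*(-20/3) = 20/3 ≈ 6.6667)
(55/(-38))*(F + (o + Q(-8))) = (55/(-38))*(18 + (20/3 - 6*I*sqrt(2))) = (55*(-1/38))*(18 + (20/3 - 6*I*sqrt(2))) = -55*(18 + (20/3 - 6*I*sqrt(2)))/38 = -55*(74/3 - 6*I*sqrt(2))/38 = -2035/57 + 165*I*sqrt(2)/19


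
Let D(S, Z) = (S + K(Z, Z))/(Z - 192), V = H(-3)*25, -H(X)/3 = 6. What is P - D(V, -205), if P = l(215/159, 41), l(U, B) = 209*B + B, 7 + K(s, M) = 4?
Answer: 3417717/397 ≈ 8608.9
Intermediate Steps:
H(X) = -18 (H(X) = -3*6 = -18)
K(s, M) = -3 (K(s, M) = -7 + 4 = -3)
V = -450 (V = -18*25 = -450)
D(S, Z) = (-3 + S)/(-192 + Z) (D(S, Z) = (S - 3)/(Z - 192) = (-3 + S)/(-192 + Z))
l(U, B) = 210*B
P = 8610 (P = 210*41 = 8610)
P - D(V, -205) = 8610 - (-3 - 450)/(-192 - 205) = 8610 - (-453)/(-397) = 8610 - (-1)*(-453)/397 = 8610 - 1*453/397 = 8610 - 453/397 = 3417717/397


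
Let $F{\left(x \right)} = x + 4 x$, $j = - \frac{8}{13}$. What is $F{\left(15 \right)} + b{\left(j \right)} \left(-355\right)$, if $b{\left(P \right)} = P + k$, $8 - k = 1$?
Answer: $- \frac{28490}{13} \approx -2191.5$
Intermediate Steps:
$k = 7$ ($k = 8 - 1 = 7$)
$j = - \frac{8}{13}$ ($j = \left(-8\right) \frac{1}{13} = - \frac{8}{13} \approx -0.61539$)
$F{\left(x \right)} = 5 x$
$b{\left(P \right)} = 7 + P$ ($b{\left(P \right)} = P + 7 = 7 + P$)
$F{\left(15 \right)} + b{\left(j \right)} \left(-355\right) = 5 \cdot 15 + \left(7 - \frac{8}{13}\right) \left(-355\right) = 75 + \frac{83}{13} \left(-355\right) = 75 - \frac{29465}{13} = - \frac{28490}{13}$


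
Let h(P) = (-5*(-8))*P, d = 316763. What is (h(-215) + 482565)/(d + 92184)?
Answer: 473965/408947 ≈ 1.1590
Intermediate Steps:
h(P) = 40*P
(h(-215) + 482565)/(d + 92184) = (40*(-215) + 482565)/(316763 + 92184) = (-8600 + 482565)/408947 = 473965*(1/408947) = 473965/408947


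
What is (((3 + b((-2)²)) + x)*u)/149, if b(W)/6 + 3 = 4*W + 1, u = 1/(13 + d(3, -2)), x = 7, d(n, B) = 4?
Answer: 94/2533 ≈ 0.037110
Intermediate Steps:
u = 1/17 (u = 1/(13 + 4) = 1/17 ≈ 0.058824)
b(W) = -12 + 24*W (b(W) = -18 + 6*(4*W + 1) = -18 + 6*(1 + 4*W) = -18 + (6 + 24*W) = -12 + 24*W)
(((3 + b((-2)²)) + x)*u)/149 = (((3 + (-12 + 24*(-2)²)) + 7)*(1/17))/149 = (((3 + (-12 + 24*4)) + 7)*(1/17))*(1/149) = (((3 + (-12 + 96)) + 7)*(1/17))*(1/149) = (((3 + 84) + 7)*(1/17))*(1/149) = ((87 + 7)*(1/17))*(1/149) = (94*(1/17))*(1/149) = (94/17)*(1/149) = 94/2533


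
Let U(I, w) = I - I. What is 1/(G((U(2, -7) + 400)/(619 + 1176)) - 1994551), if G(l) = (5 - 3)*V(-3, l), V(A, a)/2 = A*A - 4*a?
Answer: -359/716032165 ≈ -5.0137e-7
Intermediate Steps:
U(I, w) = 0
V(A, a) = -8*a + 2*A² (V(A, a) = 2*(A*A - 4*a) = 2*(A² - 4*a) = -8*a + 2*A²)
G(l) = 36 - 16*l (G(l) = (5 - 3)*(-8*l + 2*(-3)²) = 2*(-8*l + 2*9) = 2*(-8*l + 18) = 2*(18 - 8*l) = 36 - 16*l)
1/(G((U(2, -7) + 400)/(619 + 1176)) - 1994551) = 1/((36 - 16*(0 + 400)/(619 + 1176)) - 1994551) = 1/((36 - 6400/1795) - 1994551) = 1/((36 - 16*80/359) - 1994551) = 1/((36 - 1280/359) - 1994551) = 1/(11644/359 - 1994551) = 1/(-716032165/359) = -359/716032165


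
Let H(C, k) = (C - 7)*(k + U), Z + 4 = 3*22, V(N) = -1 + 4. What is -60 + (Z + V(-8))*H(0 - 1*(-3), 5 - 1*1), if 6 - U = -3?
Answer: -3440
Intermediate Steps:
U = 9 (U = 6 - 1*(-3) = 6 + 3 = 9)
V(N) = 3
Z = 62 (Z = -4 + 3*22 = -4 + 66 = 62)
H(C, k) = (-7 + C)*(9 + k) (H(C, k) = (C - 7)*(k + 9) = (-7 + C)*(9 + k))
-60 + (Z + V(-8))*H(0 - 1*(-3), 5 - 1*1) = -60 + (62 + 3)*(-63 - 7*(5 - 1*1) + 9*(0 - 1*(-3)) + (0 - 1*(-3))*(5 - 1*1)) = -60 + 65*(-63 - 7*(5 - 1) + 9*(0 + 3) + (0 + 3)*(5 - 1)) = -60 + 65*(-63 - 7*4 + 9*3 + 3*4) = -60 + 65*(-63 - 28 + 27 + 12) = -60 + 65*(-52) = -60 - 3380 = -3440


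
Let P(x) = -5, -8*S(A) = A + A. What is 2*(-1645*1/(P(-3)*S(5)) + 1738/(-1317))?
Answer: -3483724/6585 ≈ -529.04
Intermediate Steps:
S(A) = -A/4 (S(A) = -(A + A)/8 = -A/4)
2*(-1645*1/(P(-3)*S(5)) + 1738/(-1317)) = 2*(-1645/((-(-5)*5/4)) + 1738/(-1317)) = 2*(-1645/((-5*(-5/4))) + 1738*(-1/1317)) = 2*(-1645/25/4 - 1738/1317) = 2*(-1645*4/25 - 1738/1317) = 2*(-1316/5 - 1738/1317) = 2*(-1741862/6585) = -3483724/6585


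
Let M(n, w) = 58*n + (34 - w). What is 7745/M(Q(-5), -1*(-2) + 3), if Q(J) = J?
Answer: -7745/261 ≈ -29.674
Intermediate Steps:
M(n, w) = 34 - w + 58*n
7745/M(Q(-5), -1*(-2) + 3) = 7745/(34 - (-1*(-2) + 3) + 58*(-5)) = 7745/(34 - (2 + 3) - 290) = 7745/(34 - 1*5 - 290) = 7745/(34 - 5 - 290) = 7745/(-261) = 7745*(-1/261) = -7745/261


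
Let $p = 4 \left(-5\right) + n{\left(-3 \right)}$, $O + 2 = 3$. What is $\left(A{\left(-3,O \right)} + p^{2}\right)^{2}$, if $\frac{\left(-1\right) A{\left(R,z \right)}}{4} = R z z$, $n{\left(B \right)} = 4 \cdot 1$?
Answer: $71824$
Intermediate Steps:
$O = 1$ ($O = -2 + 3 = 1$)
$n{\left(B \right)} = 4$
$p = -16$ ($p = 4 \left(-5\right) + 4 = -20 + 4 = -16$)
$A{\left(R,z \right)} = - 4 R z^{2}$ ($A{\left(R,z \right)} = - 4 R z z = - 4 R z^{2}$)
$\left(A{\left(-3,O \right)} + p^{2}\right)^{2} = \left(\left(-4\right) \left(-3\right) 1^{2} + \left(-16\right)^{2}\right)^{2} = \left(\left(-4\right) \left(-3\right) 1 + 256\right)^{2} = \left(12 + 256\right)^{2} = 268^{2} = 71824$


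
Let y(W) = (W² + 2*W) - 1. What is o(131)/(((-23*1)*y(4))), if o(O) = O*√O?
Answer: -131*√131/529 ≈ -2.8343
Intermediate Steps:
y(W) = -1 + W² + 2*W
o(O) = O^(3/2)
o(131)/(((-23*1)*y(4))) = 131^(3/2)/(((-23*1)*(-1 + 4² + 2*4))) = (131*√131)/((-23*(-1 + 16 + 8))) = (131*√131)/((-23*23)) = (131*√131)/(-529) = (131*√131)*(-1/529) = -131*√131/529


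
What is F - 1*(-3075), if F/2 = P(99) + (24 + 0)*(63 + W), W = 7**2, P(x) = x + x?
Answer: 8847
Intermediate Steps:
P(x) = 2*x
W = 49
F = 5772 (F = 2*(2*99 + (24 + 0)*(63 + 49)) = 2*(198 + 24*112) = 2*(198 + 2688) = 2*2886 = 5772)
F - 1*(-3075) = 5772 - 1*(-3075) = 5772 + 3075 = 8847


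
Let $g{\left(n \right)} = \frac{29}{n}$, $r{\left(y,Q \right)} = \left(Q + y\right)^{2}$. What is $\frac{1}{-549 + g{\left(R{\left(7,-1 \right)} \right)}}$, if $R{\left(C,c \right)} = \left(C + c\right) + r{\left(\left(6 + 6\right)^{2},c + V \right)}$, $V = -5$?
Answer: $- \frac{19050}{10458421} \approx -0.0018215$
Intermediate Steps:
$R{\left(C,c \right)} = C + c + \left(139 + c\right)^{2}$ ($R{\left(C,c \right)} = \left(C + c\right) + \left(\left(c - 5\right) + \left(6 + 6\right)^{2}\right)^{2} = \left(C + c\right) + \left(\left(-5 + c\right) + 12^{2}\right)^{2} = \left(C + c\right) + \left(\left(-5 + c\right) + 144\right)^{2} = \left(C + c\right) + \left(139 + c\right)^{2} = C + c + \left(139 + c\right)^{2}$)
$\frac{1}{-549 + g{\left(R{\left(7,-1 \right)} \right)}} = \frac{1}{-549 + \frac{29}{7 - 1 + \left(139 - 1\right)^{2}}} = \frac{1}{-549 + \frac{29}{7 - 1 + 138^{2}}} = \frac{1}{-549 + \frac{29}{7 - 1 + 19044}} = \frac{1}{-549 + \frac{29}{19050}} = \frac{1}{- \frac{10458421}{19050}} = - \frac{19050}{10458421}$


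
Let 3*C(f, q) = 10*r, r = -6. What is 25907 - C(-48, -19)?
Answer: 25927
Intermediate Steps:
C(f, q) = -20 (C(f, q) = (10*(-6))/3 = (⅓)*(-60) = -20)
25907 - C(-48, -19) = 25907 - 1*(-20) = 25907 + 20 = 25927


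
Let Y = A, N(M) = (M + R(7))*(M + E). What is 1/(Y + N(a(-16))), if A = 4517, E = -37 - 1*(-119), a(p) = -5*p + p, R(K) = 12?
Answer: 1/15613 ≈ 6.4049e-5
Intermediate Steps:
a(p) = -4*p
E = 82 (E = -37 + 119 = 82)
N(M) = (12 + M)*(82 + M) (N(M) = (M + 12)*(M + 82) = (12 + M)*(82 + M))
Y = 4517
1/(Y + N(a(-16))) = 1/(4517 + (984 + (-4*(-16))² + 94*(-4*(-16)))) = 1/(4517 + (984 + 64² + 94*64)) = 1/(4517 + (984 + 4096 + 6016)) = 1/(4517 + 11096) = 1/15613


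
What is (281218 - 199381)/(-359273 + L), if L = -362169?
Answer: -81837/721442 ≈ -0.11344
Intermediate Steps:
(281218 - 199381)/(-359273 + L) = (281218 - 199381)/(-359273 - 362169) = 81837/(-721442) = 81837*(-1/721442) = -81837/721442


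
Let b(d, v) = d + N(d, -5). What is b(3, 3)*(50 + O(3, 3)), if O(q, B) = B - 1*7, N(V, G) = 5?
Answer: 368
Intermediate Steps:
O(q, B) = -7 + B (O(q, B) = B - 7 = -7 + B)
b(d, v) = 5 + d (b(d, v) = d + 5 = 5 + d)
b(3, 3)*(50 + O(3, 3)) = (5 + 3)*(50 + (-7 + 3)) = 8*(50 - 4) = 8*46 = 368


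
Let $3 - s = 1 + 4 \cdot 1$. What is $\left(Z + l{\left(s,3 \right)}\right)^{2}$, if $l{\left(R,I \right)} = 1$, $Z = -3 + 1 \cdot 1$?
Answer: $1$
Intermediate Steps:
$Z = -2$ ($Z = -3 + 1 = -2$)
$s = -2$ ($s = 3 - \left(1 + 4 \cdot 1\right) = 3 - \left(1 + 4\right) = 3 - 5 = -2$)
$\left(Z + l{\left(s,3 \right)}\right)^{2} = \left(-2 + 1\right)^{2} = \left(-1\right)^{2} = 1$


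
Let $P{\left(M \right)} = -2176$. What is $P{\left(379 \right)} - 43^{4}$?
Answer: $-3420977$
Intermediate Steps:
$P{\left(379 \right)} - 43^{4} = -2176 - 43^{4} = -2176 - 3418801 = -3420977$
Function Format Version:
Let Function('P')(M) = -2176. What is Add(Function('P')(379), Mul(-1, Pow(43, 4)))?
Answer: -3420977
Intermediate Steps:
Add(Function('P')(379), Mul(-1, Pow(43, 4))) = Add(-2176, Mul(-1, Pow(43, 4))) = Add(-2176, Mul(-1, 3418801)) = Add(-2176, -3418801) = -3420977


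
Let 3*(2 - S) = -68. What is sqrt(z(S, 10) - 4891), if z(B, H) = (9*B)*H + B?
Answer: I*sqrt(23817)/3 ≈ 51.443*I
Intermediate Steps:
S = 74/3 (S = 2 - 1/3*(-68) = 2 + 68/3 = 74/3 ≈ 24.667)
z(B, H) = B + 9*B*H (z(B, H) = 9*B*H + B = B + 9*B*H)
sqrt(z(S, 10) - 4891) = sqrt(74*(1 + 9*10)/3 - 4891) = sqrt(74*(1 + 90)/3 - 4891) = sqrt((74/3)*91 - 4891) = sqrt(6734/3 - 4891) = sqrt(-7939/3) = I*sqrt(23817)/3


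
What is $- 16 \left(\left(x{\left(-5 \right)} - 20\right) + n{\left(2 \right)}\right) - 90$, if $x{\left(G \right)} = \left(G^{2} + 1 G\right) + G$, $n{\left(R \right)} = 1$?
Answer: $-26$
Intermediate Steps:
$x{\left(G \right)} = G^{2} + 2 G$ ($x{\left(G \right)} = \left(G^{2} + G\right) + G = \left(G + G^{2}\right) + G = G^{2} + 2 G$)
$- 16 \left(\left(x{\left(-5 \right)} - 20\right) + n{\left(2 \right)}\right) - 90 = - 16 \left(\left(- 5 \left(2 - 5\right) - 20\right) + 1\right) - 90 = - 16 \left(\left(\left(-5\right) \left(-3\right) - 20\right) + 1\right) - 90 = - 16 \left(\left(15 - 20\right) + 1\right) - 90 = - 16 \left(-5 + 1\right) - 90 = \left(-16\right) \left(-4\right) - 90 = 64 - 90 = -26$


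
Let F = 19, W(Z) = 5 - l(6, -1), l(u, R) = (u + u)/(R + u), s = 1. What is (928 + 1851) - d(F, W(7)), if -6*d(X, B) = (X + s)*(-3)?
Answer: 2769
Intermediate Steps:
l(u, R) = 2*u/(R + u) (l(u, R) = (2*u)/(R + u) = 2*u/(R + u))
W(Z) = 13/5 (W(Z) = 5 - 2*6/(-1 + 6) = 5 - 2*6/5 = 5 - 1*12/5 = 5 - 12/5 = 13/5)
d(X, B) = ½ + X/2 (d(X, B) = -(X + 1)*(-3)/6 = -(1 + X)*(-3)/6 = -(-3 - 3*X)/6 = ½ + X/2)
(928 + 1851) - d(F, W(7)) = (928 + 1851) - (½ + (½)*19) = 2779 - (½ + 19/2) = 2779 - 1*10 = 2779 - 10 = 2769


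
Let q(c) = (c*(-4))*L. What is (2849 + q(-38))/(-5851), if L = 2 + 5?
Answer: -3913/5851 ≈ -0.66877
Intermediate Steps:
L = 7
q(c) = -28*c (q(c) = (c*(-4))*7 = -4*c*7 = -28*c)
(2849 + q(-38))/(-5851) = (2849 - 28*(-38))/(-5851) = (2849 + 1064)*(-1/5851) = 3913*(-1/5851) = -3913/5851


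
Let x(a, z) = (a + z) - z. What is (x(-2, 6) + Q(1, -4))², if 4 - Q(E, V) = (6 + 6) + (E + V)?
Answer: 49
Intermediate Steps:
x(a, z) = a
Q(E, V) = -8 - E - V (Q(E, V) = 4 - ((6 + 6) + (E + V)) = 4 - (12 + (E + V)) = 4 - (12 + E + V) = 4 + (-12 - E - V) = -8 - E - V)
(x(-2, 6) + Q(1, -4))² = (-2 + (-8 - 1*1 - 1*(-4)))² = (-2 + (-8 - 1 + 4))² = (-2 - 5)² = (-7)² = 49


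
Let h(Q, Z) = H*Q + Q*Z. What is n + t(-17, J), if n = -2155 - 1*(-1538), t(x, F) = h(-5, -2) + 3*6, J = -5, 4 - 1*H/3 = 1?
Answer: -634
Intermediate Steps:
H = 9 (H = 12 - 3*1 = 12 - 3 = 9)
h(Q, Z) = 9*Q + Q*Z
t(x, F) = -17 (t(x, F) = -5*(9 - 2) + 3*6 = -5*7 + 18 = -35 + 18 = -17)
n = -617 (n = -2155 + 1538 = -617)
n + t(-17, J) = -617 - 17 = -634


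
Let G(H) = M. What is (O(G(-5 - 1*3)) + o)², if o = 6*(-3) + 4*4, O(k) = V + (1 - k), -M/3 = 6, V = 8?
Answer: 625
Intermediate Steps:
M = -18 (M = -3*6 = -18)
G(H) = -18
O(k) = 9 - k (O(k) = 8 + (1 - k) = 9 - k)
o = -2 (o = -18 + 16 = -2)
(O(G(-5 - 1*3)) + o)² = ((9 - 1*(-18)) - 2)² = ((9 + 18) - 2)² = (27 - 2)² = 25² = 625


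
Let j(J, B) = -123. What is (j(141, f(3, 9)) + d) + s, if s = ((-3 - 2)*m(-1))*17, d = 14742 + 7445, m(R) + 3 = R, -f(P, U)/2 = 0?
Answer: 22404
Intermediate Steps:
f(P, U) = 0 (f(P, U) = -2*0 = 0)
m(R) = -3 + R
d = 22187
s = 340 (s = ((-3 - 2)*(-3 - 1))*17 = -5*(-4)*17 = 20*17 = 340)
(j(141, f(3, 9)) + d) + s = (-123 + 22187) + 340 = 22064 + 340 = 22404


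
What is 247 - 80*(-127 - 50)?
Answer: 14407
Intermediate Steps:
247 - 80*(-127 - 50) = 247 - 80*(-177) = 247 + 14160 = 14407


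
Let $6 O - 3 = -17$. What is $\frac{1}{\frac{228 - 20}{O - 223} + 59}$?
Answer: $\frac{13}{755} \approx 0.017219$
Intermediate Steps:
$O = - \frac{7}{3}$ ($O = \frac{1}{2} + \frac{1}{6} \left(-17\right) = \frac{1}{2} - \frac{17}{6} = - \frac{7}{3} \approx -2.3333$)
$\frac{1}{\frac{228 - 20}{O - 223} + 59} = \frac{1}{\frac{228 - 20}{- \frac{7}{3} - 223} + 59} = \frac{1}{\frac{208}{- \frac{676}{3}} + 59} = \frac{1}{208 \left(- \frac{3}{676}\right) + 59} = \frac{1}{- \frac{12}{13} + 59} = \frac{1}{\frac{755}{13}} = \frac{13}{755}$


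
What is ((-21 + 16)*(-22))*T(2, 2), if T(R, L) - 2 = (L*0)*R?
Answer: 220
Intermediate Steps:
T(R, L) = 2 (T(R, L) = 2 + (L*0)*R = 2 + 0*R = 2 + 0 = 2)
((-21 + 16)*(-22))*T(2, 2) = ((-21 + 16)*(-22))*2 = -5*(-22)*2 = 110*2 = 220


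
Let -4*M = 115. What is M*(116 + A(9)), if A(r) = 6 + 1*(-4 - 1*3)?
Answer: -13225/4 ≈ -3306.3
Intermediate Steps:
M = -115/4 (M = -1/4*115 = -115/4 ≈ -28.750)
A(r) = -1 (A(r) = 6 + 1*(-4 - 3) = 6 + 1*(-7) = 6 - 7 = -1)
M*(116 + A(9)) = -115*(116 - 1)/4 = -115/4*115 = -13225/4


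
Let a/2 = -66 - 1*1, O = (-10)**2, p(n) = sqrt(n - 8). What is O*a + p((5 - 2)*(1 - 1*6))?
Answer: -13400 + I*sqrt(23) ≈ -13400.0 + 4.7958*I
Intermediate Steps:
p(n) = sqrt(-8 + n)
O = 100
a = -134 (a = 2*(-66 - 1*1) = 2*(-66 - 1) = 2*(-67) = -134)
O*a + p((5 - 2)*(1 - 1*6)) = 100*(-134) + sqrt(-8 + (5 - 2)*(1 - 1*6)) = -13400 + sqrt(-8 + 3*(1 - 6)) = -13400 + sqrt(-8 + 3*(-5)) = -13400 + sqrt(-8 - 15) = -13400 + sqrt(-23) = -13400 + I*sqrt(23)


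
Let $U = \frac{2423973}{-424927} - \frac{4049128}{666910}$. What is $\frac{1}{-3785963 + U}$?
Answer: $- \frac{8334943105}{31555884354271794} \approx -2.6413 \cdot 10^{-7}$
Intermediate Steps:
$U = - \frac{98151636679}{8334943105}$ ($U = 2423973 \left(- \frac{1}{424927}\right) - \frac{119092}{19615} = - \frac{2423973}{424927} - \frac{119092}{19615} = - \frac{98151636679}{8334943105} \approx -11.776$)
$\frac{1}{-3785963 + U} = \frac{1}{-3785963 - \frac{98151636679}{8334943105}} = \frac{1}{- \frac{31555884354271794}{8334943105}} = - \frac{8334943105}{31555884354271794}$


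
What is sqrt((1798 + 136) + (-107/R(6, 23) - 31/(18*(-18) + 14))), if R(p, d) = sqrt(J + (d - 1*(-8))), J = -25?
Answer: sqrt(1740690 - 16050*sqrt(6))/30 ≈ 43.479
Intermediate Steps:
R(p, d) = sqrt(-17 + d) (R(p, d) = sqrt(-25 + (d - 1*(-8))) = sqrt(-25 + (d + 8)) = sqrt(-25 + (8 + d)) = sqrt(-17 + d))
sqrt((1798 + 136) + (-107/R(6, 23) - 31/(18*(-18) + 14))) = sqrt((1798 + 136) + (-107/sqrt(-17 + 23) - 31/(18*(-18) + 14))) = sqrt(1934 + (-107*sqrt(6)/6 - 31/(-324 + 14))) = sqrt(1934 + (-107*sqrt(6)/6 - 31/(-310))) = sqrt(1934 + (-107*sqrt(6)/6 - 31*(-1/310))) = sqrt(1934 + (-107*sqrt(6)/6 + 1/10)) = sqrt(1934 + (1/10 - 107*sqrt(6)/6)) = sqrt(19341/10 - 107*sqrt(6)/6)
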